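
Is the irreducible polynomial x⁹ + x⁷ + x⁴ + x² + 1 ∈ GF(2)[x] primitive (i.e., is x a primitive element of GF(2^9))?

Yes

Write f(x) = x⁹ + x⁷ + x⁴ + x² + 1.
|GF(2^9)^×| = 2^9 − 1 = 511. Prime factorization: 511 = 7·73.
f is primitive ⇔ x has order 511 in GF(2)[x]/(f), i.e. x^(511/q) ≠ 1 for each prime q | 511.
x^(73) mod f = x⁸ + x⁶ + x⁵ + x⁴ + x³ + 1.
x^(7) mod f = x⁷.
None equal 1, so x has full order 511; f is primitive.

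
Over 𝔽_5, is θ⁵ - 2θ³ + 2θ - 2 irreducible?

Yes

Write g(θ) = θ⁵ - 2θ³ + 2θ - 2.
Check for roots in 𝔽_5: g(0) = 3; g(1) = 4; g(2) = 3; g(3) = 3; g(4) = 2.
No roots, so no linear factors.
Degree-2 irreducible divisors: test the 10 monic irreducibles of degree 2 over GF(5).
None of them divide g (all give nonzero remainder).
No irreducible factor of degree ≤ 2 exists, so g is irreducible over GF(5).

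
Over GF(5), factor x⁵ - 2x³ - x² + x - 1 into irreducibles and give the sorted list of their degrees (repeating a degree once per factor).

Write g(x) = x⁵ - 2x³ - x² + x - 1.
Roots in GF(5): g(0) = 4; g(1) = 3; g(2) = 3; g(3) = 2; g(4) = 3.
Complete factorization: g(x) = (x⁵ - 2x³ - x² + x - 1).
Factor degrees with multiplicity: 5 = 5.

5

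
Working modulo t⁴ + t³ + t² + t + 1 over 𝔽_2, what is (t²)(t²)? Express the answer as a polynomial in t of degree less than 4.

t^3 + t^2 + t + 1

Multiply in 𝔽_2[t]: (t²)·(t²) = t⁴.
Reduce using t⁴ ≡ t³ + t² + t + 1 (mod t⁴ + t³ + t² + t + 1).
Reduced: t³ + t² + t + 1.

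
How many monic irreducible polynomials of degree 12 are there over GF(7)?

The number of monic irreducibles of degree 12 over GF(7) is (1/12)·Σ_{d∣12} μ(12/d) 7^d.
Divisors of 12: 1, 2, 3, 4, 6, 12; μ(12/d) for each: 0, 1, 0, -1, -1, 1.
Σ = 7^2 − 7^4 − 7^6 + 7^12 = 13841167200.
N = 13841167200/12 = 1153430600.

1153430600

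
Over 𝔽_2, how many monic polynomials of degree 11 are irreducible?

The number of monic irreducibles of degree 11 over GF(2) is (1/11)·Σ_{d∣11} μ(11/d) 2^d.
Divisors of 11: 1, 11; μ(11/d) for each: -1, 1.
Σ = − 2^1 + 2^11 = 2046.
N = 2046/11 = 186.

186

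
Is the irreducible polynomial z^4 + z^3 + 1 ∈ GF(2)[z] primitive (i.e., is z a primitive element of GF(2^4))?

Write f(z) = z^4 + z^3 + 1.
|GF(2^4)^×| = 2^4 − 1 = 15. Prime factorization: 15 = 3·5.
f is primitive ⇔ z has order 15 in GF(2)[z]/(f), i.e. z^(15/q) ≠ 1 for each prime q | 15.
z^(5) mod f = z^3 + z + 1.
z^(3) mod f = z^3.
None equal 1, so z has full order 15; f is primitive.

Yes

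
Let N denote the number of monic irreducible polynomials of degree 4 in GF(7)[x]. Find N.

x^(7^4) − x is the product of all monic irreducibles of degree dividing 4; Möbius inversion gives N = (1/4) Σ μ(4/d)·7^d.
Divisors of 4: 1, 2, 4; μ(4/d) for each: 0, -1, 1.
Σ = − 7^2 + 7^4 = 2352.
N = 2352/4 = 588.

588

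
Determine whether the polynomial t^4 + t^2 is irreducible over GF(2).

Write f(t) = t^4 + t^2.
Check for roots in GF(2): f(0) = 0 → root; f(1) = 0 → root.
f(0) = 0, so (t) divides f(t); f is reducible.

No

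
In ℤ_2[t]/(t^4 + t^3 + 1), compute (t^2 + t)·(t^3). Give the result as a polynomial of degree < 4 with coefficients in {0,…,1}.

t

Multiply in ℤ_2[t]: (t^2 + t)·(t^3) = t^5 + t^4.
Reduce using t^4 ≡ t^3 + 1 (mod t^4 + t^3 + 1).
Reduced: t.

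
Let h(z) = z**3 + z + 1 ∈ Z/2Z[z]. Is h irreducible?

Check for roots in Z/2Z: h(0) = 1; h(1) = 1.
No roots. A degree-3 polynomial over a field with no linear factor is irreducible.

Yes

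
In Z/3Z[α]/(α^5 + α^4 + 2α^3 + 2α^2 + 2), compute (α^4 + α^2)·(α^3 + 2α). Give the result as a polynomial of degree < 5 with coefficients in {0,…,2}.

α^4 + 2α + 2

Multiply in Z/3Z[α]: (α^4 + α^2)·(α^3 + 2α) = α^7 + 2α^3.
Reduce using α^5 ≡ 2α^4 + α^3 + α^2 + 1 (mod α^5 + α^4 + 2α^3 + 2α^2 + 2).
Reduced: α^4 + 2α + 2.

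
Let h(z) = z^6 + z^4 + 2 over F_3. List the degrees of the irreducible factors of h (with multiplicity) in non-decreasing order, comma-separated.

3, 3

Roots in F_3: h(0) = 2; h(1) = 1; h(2) = 1.
Complete factorization: h(z) = (z^3 + z^2 + z + 2)·(z^3 + 2z^2 + z + 1).
Factor degrees with multiplicity: 3 + 3 = 6.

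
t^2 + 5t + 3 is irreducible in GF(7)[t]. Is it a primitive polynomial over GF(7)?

Write f(t) = t^2 + 5t + 3.
|GF(7^2)^×| = 7^2 − 1 = 48. Prime factorization: 48 = 2^4·3.
f is primitive ⇔ t has order 48 in GF(7)[t]/(f), i.e. t^(48/q) ≠ 1 for each prime q | 48.
t^(24) mod f = 6.
t^(16) mod f = 2.
None equal 1, so t has full order 48; f is primitive.

Yes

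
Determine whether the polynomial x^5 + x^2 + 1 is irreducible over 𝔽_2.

Yes

Write m(x) = x^5 + x^2 + 1.
Check for roots in 𝔽_2: m(0) = 1; m(1) = 1.
No roots, so no linear factors.
Monic irreducibles of degree 2 over GF(2): x^2 + x + 1.
None of them divide m (all give nonzero remainder).
No irreducible factor of degree ≤ 2 exists, so m is irreducible over GF(2).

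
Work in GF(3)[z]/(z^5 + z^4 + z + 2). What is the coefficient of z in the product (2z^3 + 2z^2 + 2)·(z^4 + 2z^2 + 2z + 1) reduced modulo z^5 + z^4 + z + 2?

0

Multiply in GF(3)[z]: (2z^3 + 2z^2 + 2)·(z^4 + 2z^2 + 2z + 1) = 2z^7 + 2z^6 + z^5 + z^4 + z + 2.
Reduce using z^5 ≡ 2z^4 + 2z + 1 (mod z^5 + z^4 + z + 2).
Reduced: z^3 + 2z^2.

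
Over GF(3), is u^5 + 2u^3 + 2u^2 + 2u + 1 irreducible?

Write m(u) = u^5 + 2u^3 + 2u^2 + 2u + 1.
Check for roots in GF(3): m(0) = 1; m(1) = 2; m(2) = 1.
No roots, so no linear factors.
Monic irreducibles of degree 2 over GF(3): u^2 + 1, u^2 + u + 2, u^2 + 2u + 2.
None of them divide m (all give nonzero remainder).
No irreducible factor of degree ≤ 2 exists, so m is irreducible over GF(3).

Yes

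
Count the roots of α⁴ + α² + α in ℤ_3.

2

Write h(α) = α⁴ + α² + α.
Evaluate at each of the 3 elements of ℤ_3:
h(0) = 0 → root; h(1) = 0 → root; h(2) = 1.
Roots: {0, 1}.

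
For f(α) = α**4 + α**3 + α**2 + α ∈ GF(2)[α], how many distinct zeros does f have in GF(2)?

Evaluate at each of the 2 elements of GF(2):
f(0) = 0 → root; f(1) = 0 → root.
Roots: {0, 1}.

2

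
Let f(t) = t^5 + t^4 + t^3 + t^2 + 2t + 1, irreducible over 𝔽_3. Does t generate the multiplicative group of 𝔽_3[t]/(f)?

|GF(3^5)^×| = 3^5 − 1 = 242. Prime factorization: 242 = 2·11^2.
f is primitive ⇔ t has order 242 in GF(3)[t]/(f), i.e. t^(242/q) ≠ 1 for each prime q | 242.
t^(121) mod f = 2.
t^(22) mod f = t^4 + t^2 + t + 2.
None equal 1, so t has full order 242; f is primitive.

Yes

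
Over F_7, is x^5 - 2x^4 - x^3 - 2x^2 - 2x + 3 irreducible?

No

Write f(x) = x^5 - 2x^4 - x^3 - 2x^2 - 2x + 3.
Check for roots in F_7: f(0) = 3; f(1) = 4; f(2) = 4; f(3) = 5; f(4) = 5; f(5) = 6; f(6) = 1.
No roots, so no linear factors.
Degree-2 irreducible divisors: test the 21 monic irreducibles of degree 2 over GF(7).
x^2 + x + 3 divides f: f(x) = (x^2 + x + 3)·(x^3 - 3x^2 - x + 1).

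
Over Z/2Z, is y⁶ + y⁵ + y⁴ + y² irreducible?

Write g(y) = y⁶ + y⁵ + y⁴ + y².
Check for roots in Z/2Z: g(0) = 0 → root; g(1) = 0 → root.
g(0) = 0, so (y) divides g(y); g is reducible.

No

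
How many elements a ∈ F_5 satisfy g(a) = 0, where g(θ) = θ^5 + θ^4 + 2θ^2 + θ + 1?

0

Evaluate at each of the 5 elements of F_5:
g(0) = 1; g(1) = 1; g(2) = 4; g(3) = 1; g(4) = 2.
No element is a root.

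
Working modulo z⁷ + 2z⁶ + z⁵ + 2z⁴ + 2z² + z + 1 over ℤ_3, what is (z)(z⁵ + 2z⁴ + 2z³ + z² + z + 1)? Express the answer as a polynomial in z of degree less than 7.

z^6 + 2z^5 + 2z^4 + z^3 + z^2 + z

Multiply in ℤ_3[z]: (z)·(z⁵ + 2z⁴ + 2z³ + z² + z + 1) = z⁶ + 2z⁵ + 2z⁴ + z³ + z² + z.
Reduced: z⁶ + 2z⁵ + 2z⁴ + z³ + z² + z.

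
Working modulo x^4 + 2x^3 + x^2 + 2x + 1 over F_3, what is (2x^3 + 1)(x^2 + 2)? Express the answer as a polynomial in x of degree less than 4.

x^3 + x^2

Multiply in F_3[x]: (2x^3 + 1)·(x^2 + 2) = 2x^5 + x^3 + x^2 + 2.
Reduce using x^4 ≡ x^3 + 2x^2 + x + 2 (mod x^4 + 2x^3 + x^2 + 2x + 1).
Reduced: x^3 + x^2.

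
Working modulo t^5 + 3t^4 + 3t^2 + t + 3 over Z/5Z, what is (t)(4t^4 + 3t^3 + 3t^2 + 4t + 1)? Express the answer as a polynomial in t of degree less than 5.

t^4 + 3t^3 + 2t^2 + 2t + 3

Multiply in Z/5Z[t]: (t)·(4t^4 + 3t^3 + 3t^2 + 4t + 1) = 4t^5 + 3t^4 + 3t^3 + 4t^2 + t.
Reduce using t^5 ≡ 2t^4 + 2t^2 + 4t + 2 (mod t^5 + 3t^4 + 3t^2 + t + 3).
Reduced: t^4 + 3t^3 + 2t^2 + 2t + 3.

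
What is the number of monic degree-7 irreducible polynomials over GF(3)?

By the necklace-counting formula, N_3(7) = (1/7) Σ_{d|7} μ(7/d)·3^d.
Divisors of 7: 1, 7; μ(7/d) for each: -1, 1.
Σ = − 3^1 + 3^7 = 2184.
N = 2184/7 = 312.

312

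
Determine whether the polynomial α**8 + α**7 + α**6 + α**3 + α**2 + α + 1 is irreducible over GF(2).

Write g(α) = α**8 + α**7 + α**6 + α**3 + α**2 + α + 1.
Check for roots in GF(2): g(0) = 1; g(1) = 1.
No roots, so no linear factors.
Monic irreducibles of degree 2 over GF(2): α**2 + α + 1.
None of them divide g (all give nonzero remainder).
Monic irreducibles of degree 3 over GF(2): α**3 + α + 1, α**3 + α**2 + 1.
None of them divide g (all give nonzero remainder).
Monic irreducibles of degree 4 over GF(2): α**4 + α + 1, α**4 + α**3 + 1, α**4 + α**3 + α**2 + α + 1.
None of them divide g (all give nonzero remainder).
No irreducible factor of degree ≤ 4 exists, so g is irreducible over GF(2).

Yes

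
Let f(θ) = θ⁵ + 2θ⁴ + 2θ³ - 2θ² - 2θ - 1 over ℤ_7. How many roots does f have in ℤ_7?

Evaluate at each of the 7 elements of ℤ_7:
f(0) = 6; f(1) = 0 → root; f(2) = 4; f(3) = 0 → root; f(4) = 6; f(5) = 0 → root; f(6) = 5.
Roots: {1, 3, 5}.

3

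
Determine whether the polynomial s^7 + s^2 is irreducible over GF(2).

Write h(s) = s^7 + s^2.
Check for roots in GF(2): h(0) = 0 → root; h(1) = 0 → root.
h(0) = 0, so (s) divides h(s); h is reducible.

No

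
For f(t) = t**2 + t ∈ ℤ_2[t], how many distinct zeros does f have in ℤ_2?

Evaluate at each of the 2 elements of ℤ_2:
f(0) = 0 → root; f(1) = 0 → root.
Roots: {0, 1}.

2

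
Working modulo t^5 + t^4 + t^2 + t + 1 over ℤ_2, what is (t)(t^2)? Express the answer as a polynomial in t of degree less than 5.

t^3

Multiply in ℤ_2[t]: (t)·(t^2) = t^3.
Reduced: t^3.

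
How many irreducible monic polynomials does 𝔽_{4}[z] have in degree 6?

The number of monic irreducibles of degree 6 over GF(4) is (1/6)·Σ_{d∣6} μ(6/d) 4^d.
Divisors of 6: 1, 2, 3, 6; μ(6/d) for each: 1, -1, -1, 1.
Σ = 4^1 − 4^2 − 4^3 + 4^6 = 4020.
N = 4020/6 = 670.

670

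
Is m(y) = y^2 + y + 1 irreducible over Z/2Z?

Check for roots in Z/2Z: m(0) = 1; m(1) = 1.
No roots. A degree-2 polynomial over a field with no linear factor is irreducible.

Yes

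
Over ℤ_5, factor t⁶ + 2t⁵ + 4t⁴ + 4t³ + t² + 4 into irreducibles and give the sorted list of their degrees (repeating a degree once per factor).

1, 2, 3

Write h(t) = t⁶ + 2t⁵ + 4t⁴ + 4t³ + t² + 4.
Roots in ℤ_5: h(0) = 4; h(1) = 1; h(2) = 2; h(3) = 0 → root; h(4) = 4.
Linear factors from roots: (t + 2).
Complete factorization: h(t) = (t + 2)·(t² + 2)·(t³ + 2t + 1).
Factor degrees with multiplicity: 1 + 2 + 3 = 6.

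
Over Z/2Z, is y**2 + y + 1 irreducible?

Write m(y) = y**2 + y + 1.
Check for roots in Z/2Z: m(0) = 1; m(1) = 1.
No roots. A degree-2 polynomial over a field with no linear factor is irreducible.

Yes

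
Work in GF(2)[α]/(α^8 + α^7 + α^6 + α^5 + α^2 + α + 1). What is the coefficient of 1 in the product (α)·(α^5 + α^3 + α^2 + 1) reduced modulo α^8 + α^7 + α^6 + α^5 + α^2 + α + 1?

Multiply in GF(2)[α]: (α)·(α^5 + α^3 + α^2 + 1) = α^6 + α^4 + α^3 + α.
Reduced: α^6 + α^4 + α^3 + α.

0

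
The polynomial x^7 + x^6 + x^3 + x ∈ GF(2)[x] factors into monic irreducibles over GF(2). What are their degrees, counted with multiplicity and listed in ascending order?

Write h(x) = x^7 + x^6 + x^3 + x.
Roots in GF(2): h(0) = 0 → root; h(1) = 0 → root.
Linear factors from roots: (x), (x + 1).
Complete factorization: h(x) = (x)·(x + 1)·(x^2 + x + 1)·(x^3 + x^2 + 1).
Factor degrees with multiplicity: 1 + 1 + 2 + 3 = 7.

1, 1, 2, 3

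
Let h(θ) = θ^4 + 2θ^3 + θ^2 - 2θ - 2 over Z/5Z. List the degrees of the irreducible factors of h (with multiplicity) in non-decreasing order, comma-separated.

1, 1, 1, 1

Roots in Z/5Z: h(0) = 3; h(1) = 0 → root; h(2) = 0 → root; h(3) = 1; h(4) = 0 → root.
Linear factors from roots: (θ - 1), (θ - 2), (θ + 1).
Complete factorization: h(θ) = (θ + 1)·(θ - 2)·(θ - 1)^2.
Factor degrees with multiplicity: 1 + 1 + 1 + 1 = 4.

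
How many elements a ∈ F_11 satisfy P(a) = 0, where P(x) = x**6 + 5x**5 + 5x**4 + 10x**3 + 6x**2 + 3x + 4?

Evaluate at each of the 11 elements of F_11:
P(0) = 4; P(1) = 1; P(2) = 0 → root; P(3) = 2; P(4) = 6; P(5) = 0 → root; P(6) = 1; P(7) = 1; P(8) = 6; P(9) = 3; P(10) = 9.
Roots: {2, 5}.

2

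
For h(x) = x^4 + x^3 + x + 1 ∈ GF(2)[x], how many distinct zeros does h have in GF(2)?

Evaluate at each of the 2 elements of GF(2):
h(0) = 1; h(1) = 0 → root.
Roots: {1}.

1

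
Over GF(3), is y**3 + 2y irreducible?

Write h(y) = y**3 + 2y.
Check for roots in GF(3): h(0) = 0 → root; h(1) = 0 → root; h(2) = 0 → root.
h(0) = 0, so (y) divides h(y); h is reducible.

No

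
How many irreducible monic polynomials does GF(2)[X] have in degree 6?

9

x^(2^6) − x is the product of all monic irreducibles of degree dividing 6; Möbius inversion gives N = (1/6) Σ μ(6/d)·2^d.
Divisors of 6: 1, 2, 3, 6; μ(6/d) for each: 1, -1, -1, 1.
Σ = 2^1 − 2^2 − 2^3 + 2^6 = 54.
N = 54/6 = 9.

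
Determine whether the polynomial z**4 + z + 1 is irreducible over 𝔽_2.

Write m(z) = z**4 + z + 1.
Check for roots in 𝔽_2: m(0) = 1; m(1) = 1.
No roots, so no linear factors.
Monic irreducibles of degree 2 over GF(2): z**2 + z + 1.
None of them divide m (all give nonzero remainder).
No irreducible factor of degree ≤ 2 exists, so m is irreducible over GF(2).

Yes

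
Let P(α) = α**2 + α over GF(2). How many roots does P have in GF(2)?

Evaluate at each of the 2 elements of GF(2):
P(0) = 0 → root; P(1) = 0 → root.
Roots: {0, 1}.

2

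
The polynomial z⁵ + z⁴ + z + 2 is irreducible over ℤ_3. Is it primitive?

Write f(z) = z⁵ + z⁴ + z + 2.
|GF(3^5)^×| = 3^5 − 1 = 242. Prime factorization: 242 = 2·11^2.
f is primitive ⇔ z has order 242 in GF(3)[z]/(f), i.e. z^(242/q) ≠ 1 for each prime q | 242.
z^(121) mod f = 1
z^(22) mod f = z⁴ + 2z³ + z + 1.
Since z^(121) = 1, the order of z divides 121 < 242; not primitive.

No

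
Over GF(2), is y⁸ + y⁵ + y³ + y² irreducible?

No

Write m(y) = y⁸ + y⁵ + y³ + y².
Check for roots in GF(2): m(0) = 0 → root; m(1) = 0 → root.
m(0) = 0, so (y) divides m(y); m is reducible.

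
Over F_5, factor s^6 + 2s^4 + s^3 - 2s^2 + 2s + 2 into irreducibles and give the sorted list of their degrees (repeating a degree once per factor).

1, 1, 4

Write f(s) = s^6 + 2s^4 + s^3 - 2s^2 + 2s + 2.
Roots in F_5: f(0) = 2; f(1) = 1; f(2) = 2; f(3) = 3; f(4) = 0 → root.
Linear factors from roots: (s + 1).
Complete factorization: f(s) = (s + 1)^2·(s^4 - 2s^3 - 2s + 2).
Factor degrees with multiplicity: 1 + 1 + 4 = 6.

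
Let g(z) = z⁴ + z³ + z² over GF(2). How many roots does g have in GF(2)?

1

Evaluate at each of the 2 elements of GF(2):
g(0) = 0 → root; g(1) = 1.
Roots: {0}.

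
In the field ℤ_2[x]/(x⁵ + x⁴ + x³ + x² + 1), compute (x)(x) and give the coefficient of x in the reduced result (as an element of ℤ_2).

0

Multiply in ℤ_2[x]: (x)·(x) = x².
Reduced: x².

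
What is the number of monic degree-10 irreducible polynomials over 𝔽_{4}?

By the necklace-counting formula, N_4(10) = (1/10) Σ_{d|10} μ(10/d)·4^d.
Divisors of 10: 1, 2, 5, 10; μ(10/d) for each: 1, -1, -1, 1.
Σ = 4^1 − 4^2 − 4^5 + 4^10 = 1047540.
N = 1047540/10 = 104754.

104754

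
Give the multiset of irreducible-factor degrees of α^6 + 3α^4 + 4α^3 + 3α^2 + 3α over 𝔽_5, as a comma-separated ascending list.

1, 1, 2, 2

Write h(α) = α^6 + 3α^4 + 4α^3 + 3α^2 + 3α.
Roots in 𝔽_5: h(0) = 0 → root; h(1) = 4; h(2) = 2; h(3) = 1; h(4) = 0 → root.
Linear factors from roots: (α), (α + 1).
Complete factorization: h(α) = (α)·(α + 1)·(α^2 + α + 2)·(α^2 + 3α + 4).
Factor degrees with multiplicity: 1 + 1 + 2 + 2 = 6.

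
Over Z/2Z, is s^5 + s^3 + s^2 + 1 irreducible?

No

Write g(s) = s^5 + s^3 + s^2 + 1.
Check for roots in Z/2Z: g(0) = 1; g(1) = 0 → root.
g(1) = 0, so (s − 1) divides g(s); g is reducible.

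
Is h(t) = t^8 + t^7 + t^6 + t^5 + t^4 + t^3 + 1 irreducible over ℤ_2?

Yes

Check for roots in ℤ_2: h(0) = 1; h(1) = 1.
No roots, so no linear factors.
Monic irreducibles of degree 2 over GF(2): t^2 + t + 1.
None of them divide h (all give nonzero remainder).
Monic irreducibles of degree 3 over GF(2): t^3 + t + 1, t^3 + t^2 + 1.
None of them divide h (all give nonzero remainder).
Monic irreducibles of degree 4 over GF(2): t^4 + t + 1, t^4 + t^3 + 1, t^4 + t^3 + t^2 + t + 1.
None of them divide h (all give nonzero remainder).
No irreducible factor of degree ≤ 4 exists, so h is irreducible over GF(2).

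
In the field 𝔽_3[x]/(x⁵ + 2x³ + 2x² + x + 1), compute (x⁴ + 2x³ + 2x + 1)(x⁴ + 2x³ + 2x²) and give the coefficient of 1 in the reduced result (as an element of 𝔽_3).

1

Multiply in 𝔽_3[x]: (x⁴ + 2x³ + 2x + 1)·(x⁴ + 2x³ + 2x²) = x⁸ + x⁷ + 2x⁴ + 2x².
Reduce using x⁵ ≡ x³ + x² + 2x + 2 (mod x⁵ + 2x³ + 2x² + x + 1).
Reduced: x³ + 2x² + 1.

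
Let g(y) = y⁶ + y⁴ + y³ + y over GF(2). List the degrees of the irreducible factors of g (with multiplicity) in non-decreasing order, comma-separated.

1, 1, 1, 1, 2

Roots in GF(2): g(0) = 0 → root; g(1) = 0 → root.
Linear factors from roots: (y), (y + 1).
Complete factorization: g(y) = (y)·(y + 1)^3·(y² + y + 1).
Factor degrees with multiplicity: 1 + 1 + 1 + 1 + 2 = 6.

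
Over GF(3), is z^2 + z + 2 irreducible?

Yes

Write f(z) = z^2 + z + 2.
Check for roots in GF(3): f(0) = 2; f(1) = 1; f(2) = 2.
No roots. A degree-2 polynomial over a field with no linear factor is irreducible.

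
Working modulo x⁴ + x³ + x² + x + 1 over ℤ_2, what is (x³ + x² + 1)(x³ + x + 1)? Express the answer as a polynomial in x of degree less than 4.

Multiply in ℤ_2[x]: (x³ + x² + 1)·(x³ + x + 1) = x⁶ + x⁵ + x⁴ + x³ + x² + x + 1.
Reduce using x⁴ ≡ x³ + x² + x + 1 (mod x⁴ + x³ + x² + x + 1).
Reduced: x + 1.

x + 1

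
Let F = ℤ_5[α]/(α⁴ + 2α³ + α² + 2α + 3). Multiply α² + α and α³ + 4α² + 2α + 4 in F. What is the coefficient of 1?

Multiply in ℤ_5[α]: (α² + α)·(α³ + 4α² + 2α + 4) = α⁵ + α³ + α² + 4α.
Reduce using α⁴ ≡ 3α³ + 4α² + 3α + 2 (mod α⁴ + 2α³ + α² + 2α + 3).
Reduced: 4α³ + α² + 1.

1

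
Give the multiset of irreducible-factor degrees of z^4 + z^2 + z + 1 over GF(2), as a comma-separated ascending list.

1, 3

Write h(z) = z^4 + z^2 + z + 1.
Roots in GF(2): h(0) = 1; h(1) = 0 → root.
Linear factors from roots: (z + 1).
Complete factorization: h(z) = (z + 1)·(z^3 + z^2 + 1).
Factor degrees with multiplicity: 1 + 3 = 4.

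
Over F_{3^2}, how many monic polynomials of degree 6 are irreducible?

x^(9^6) − x is the product of all monic irreducibles of degree dividing 6; Möbius inversion gives N = (1/6) Σ μ(6/d)·9^d.
Divisors of 6: 1, 2, 3, 6; μ(6/d) for each: 1, -1, -1, 1.
Σ = 9^1 − 9^2 − 9^3 + 9^6 = 530640.
N = 530640/6 = 88440.

88440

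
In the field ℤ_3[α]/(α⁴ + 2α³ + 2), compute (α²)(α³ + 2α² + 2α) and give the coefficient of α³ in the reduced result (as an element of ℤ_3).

2

Multiply in ℤ_3[α]: (α²)·(α³ + 2α² + 2α) = α⁵ + 2α⁴ + 2α³.
Reduce using α⁴ ≡ α³ + 1 (mod α⁴ + 2α³ + 2).
Reduced: 2α³ + α.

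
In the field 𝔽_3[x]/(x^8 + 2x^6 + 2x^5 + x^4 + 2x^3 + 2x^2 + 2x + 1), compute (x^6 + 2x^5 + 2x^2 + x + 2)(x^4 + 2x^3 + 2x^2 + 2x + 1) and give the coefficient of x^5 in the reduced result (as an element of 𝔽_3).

2

Multiply in 𝔽_3[x]: (x^6 + 2x^5 + 2x^2 + x + 2)·(x^4 + 2x^3 + 2x^2 + 2x + 1) = x^10 + x^9 + x^6 + x^5 + 2x^4 + x^3 + 2x^2 + 2x + 2.
Reduce using x^8 ≡ x^6 + x^5 + 2x^4 + x^3 + x^2 + x + 2 (mod x^8 + 2x^6 + 2x^5 + x^4 + 2x^3 + 2x^2 + 2x + 1).
Reduced: 2x^7 + 2x^6 + 2x^5 + x^3 + 2x + 1.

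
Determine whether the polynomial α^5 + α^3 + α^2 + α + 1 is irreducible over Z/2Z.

Write f(α) = α^5 + α^3 + α^2 + α + 1.
Check for roots in Z/2Z: f(0) = 1; f(1) = 1.
No roots, so no linear factors.
Monic irreducibles of degree 2 over GF(2): α^2 + α + 1.
None of them divide f (all give nonzero remainder).
No irreducible factor of degree ≤ 2 exists, so f is irreducible over GF(2).

Yes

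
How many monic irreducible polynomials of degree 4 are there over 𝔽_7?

The number of monic irreducibles of degree 4 over GF(7) is (1/4)·Σ_{d∣4} μ(4/d) 7^d.
Divisors of 4: 1, 2, 4; μ(4/d) for each: 0, -1, 1.
Σ = − 7^2 + 7^4 = 2352.
N = 2352/4 = 588.

588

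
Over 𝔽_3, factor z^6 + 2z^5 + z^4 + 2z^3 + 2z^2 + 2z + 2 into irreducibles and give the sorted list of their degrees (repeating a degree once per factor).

Write g(z) = z^6 + 2z^5 + z^4 + 2z^3 + 2z^2 + 2z + 2.
Roots in 𝔽_3: g(0) = 2; g(1) = 0 → root; g(2) = 0 → root.
Linear factors from roots: (z + 2), (z + 1).
Complete factorization: g(z) = (z + 1)·(z + 2)·(z^2 + z + 2)^2.
Factor degrees with multiplicity: 1 + 1 + 2 + 2 = 6.

1, 1, 2, 2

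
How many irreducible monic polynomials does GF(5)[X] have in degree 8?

By the necklace-counting formula, N_5(8) = (1/8) Σ_{d|8} μ(8/d)·5^d.
Divisors of 8: 1, 2, 4, 8; μ(8/d) for each: 0, 0, -1, 1.
Σ = − 5^4 + 5^8 = 390000.
N = 390000/8 = 48750.

48750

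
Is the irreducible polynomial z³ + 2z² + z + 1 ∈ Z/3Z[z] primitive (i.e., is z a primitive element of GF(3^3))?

Yes

Write f(z) = z³ + 2z² + z + 1.
|GF(3^3)^×| = 3^3 − 1 = 26. Prime factorization: 26 = 2·13.
f is primitive ⇔ z has order 26 in GF(3)[z]/(f), i.e. z^(26/q) ≠ 1 for each prime q | 26.
z^(13) mod f = 2.
z^(2) mod f = z².
None equal 1, so z has full order 26; f is primitive.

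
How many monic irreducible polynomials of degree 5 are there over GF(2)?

6

Gauss's count: N_{2}(5) = (1/5) Σ_{d|5} μ(5/d)·2^d.
Divisors of 5: 1, 5; μ(5/d) for each: -1, 1.
Σ = − 2^1 + 2^5 = 30.
N = 30/5 = 6.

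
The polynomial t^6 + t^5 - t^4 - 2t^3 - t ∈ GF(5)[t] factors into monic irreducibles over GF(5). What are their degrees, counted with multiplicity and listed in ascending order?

Write g(t) = t^6 + t^5 - t^4 - 2t^3 - t.
Roots in GF(5): g(0) = 0 → root; g(1) = 3; g(2) = 2; g(3) = 4; g(4) = 2.
Linear factors from roots: (t).
Complete factorization: g(t) = (t)·(t^2 - 2t - 2)·(t^3 - 2t^2 + 2t - 2).
Factor degrees with multiplicity: 1 + 2 + 3 = 6.

1, 2, 3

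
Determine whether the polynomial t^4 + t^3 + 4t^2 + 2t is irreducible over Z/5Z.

No

Write P(t) = t^4 + t^3 + 4t^2 + 2t.
Check for roots in Z/5Z: P(0) = 0 → root; P(1) = 3; P(2) = 4; P(3) = 0 → root; P(4) = 2.
P(0) = 0, so (t) divides P(t); P is reducible.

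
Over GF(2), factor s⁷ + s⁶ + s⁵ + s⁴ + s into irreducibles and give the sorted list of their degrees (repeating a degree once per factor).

1, 2, 4

Write h(s) = s⁷ + s⁶ + s⁵ + s⁴ + s.
Roots in GF(2): h(0) = 0 → root; h(1) = 1.
Linear factors from roots: (s).
Complete factorization: h(s) = (s)·(s² + s + 1)·(s⁴ + s + 1).
Factor degrees with multiplicity: 1 + 2 + 4 = 7.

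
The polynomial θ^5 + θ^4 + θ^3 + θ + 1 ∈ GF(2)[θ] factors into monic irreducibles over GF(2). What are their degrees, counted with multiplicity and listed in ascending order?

5

Write g(θ) = θ^5 + θ^4 + θ^3 + θ + 1.
Roots in GF(2): g(0) = 1; g(1) = 1.
Complete factorization: g(θ) = (θ^5 + θ^4 + θ^3 + θ + 1).
Factor degrees with multiplicity: 5 = 5.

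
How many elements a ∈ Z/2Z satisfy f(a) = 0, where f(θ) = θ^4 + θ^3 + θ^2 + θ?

2

Evaluate at each of the 2 elements of Z/2Z:
f(0) = 0 → root; f(1) = 0 → root.
Roots: {0, 1}.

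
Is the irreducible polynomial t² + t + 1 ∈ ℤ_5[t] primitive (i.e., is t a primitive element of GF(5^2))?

No

Write f(t) = t² + t + 1.
|GF(5^2)^×| = 5^2 − 1 = 24. Prime factorization: 24 = 2^3·3.
f is primitive ⇔ t has order 24 in GF(5)[t]/(f), i.e. t^(24/q) ≠ 1 for each prime q | 24.
t^(12) mod f = 1
t^(8) mod f = 4t + 4.
Since t^(12) = 1, the order of t divides 12 < 24; not primitive.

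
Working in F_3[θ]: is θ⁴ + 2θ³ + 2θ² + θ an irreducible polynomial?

No

Write g(θ) = θ⁴ + 2θ³ + 2θ² + θ.
Check for roots in F_3: g(0) = 0 → root; g(1) = 0 → root; g(2) = 0 → root.
g(0) = 0, so (θ) divides g(θ); g is reducible.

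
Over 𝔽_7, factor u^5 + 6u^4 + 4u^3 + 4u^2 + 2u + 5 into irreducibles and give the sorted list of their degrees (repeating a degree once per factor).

Write h(u) = u^5 + 6u^4 + 4u^3 + 4u^2 + 2u + 5.
Linear factors from roots: (u + 2).
Complete factorization: h(u) = (u + 2)·(u^2 + u + 6)·(u^2 + 3u + 1).
Factor degrees with multiplicity: 1 + 2 + 2 = 5.

1, 2, 2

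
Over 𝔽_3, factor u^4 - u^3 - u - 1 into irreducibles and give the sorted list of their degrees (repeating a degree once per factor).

Write f(u) = u^4 - u^3 - u - 1.
Roots in 𝔽_3: f(0) = 2; f(1) = 1; f(2) = 2.
Complete factorization: f(u) = (u^2 + 1)·(u^2 - u - 1).
Factor degrees with multiplicity: 2 + 2 = 4.

2, 2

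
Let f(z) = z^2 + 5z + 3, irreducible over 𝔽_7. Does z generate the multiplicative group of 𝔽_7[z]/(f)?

|GF(7^2)^×| = 7^2 − 1 = 48. Prime factorization: 48 = 2^4·3.
f is primitive ⇔ z has order 48 in GF(7)[z]/(f), i.e. z^(48/q) ≠ 1 for each prime q | 48.
z^(24) mod f = 6.
z^(16) mod f = 2.
None equal 1, so z has full order 48; f is primitive.

Yes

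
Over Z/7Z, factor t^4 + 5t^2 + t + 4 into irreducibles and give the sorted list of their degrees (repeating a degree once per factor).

1, 1, 2

Write g(t) = t^4 + 5t^2 + t + 4.
Linear factors from roots: (t + 5), (t + 4).
Complete factorization: g(t) = (t + 4)·(t + 5)·(t^2 + 5t + 3).
Factor degrees with multiplicity: 1 + 1 + 2 = 4.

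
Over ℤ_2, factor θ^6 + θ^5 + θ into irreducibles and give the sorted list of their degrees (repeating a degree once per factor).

1, 2, 3

Write g(θ) = θ^6 + θ^5 + θ.
Roots in ℤ_2: g(0) = 0 → root; g(1) = 1.
Linear factors from roots: (θ).
Complete factorization: g(θ) = (θ)·(θ^2 + θ + 1)·(θ^3 + θ + 1).
Factor degrees with multiplicity: 1 + 2 + 3 = 6.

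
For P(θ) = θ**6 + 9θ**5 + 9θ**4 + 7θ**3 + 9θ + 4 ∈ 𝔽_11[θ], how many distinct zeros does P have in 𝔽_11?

2

Evaluate at each of the 11 elements of 𝔽_11:
P(0) = 4; P(1) = 6; P(2) = 2; P(3) = 4; P(4) = 0 → root; P(5) = 7; P(6) = 8; P(7) = 4; P(8) = 5; P(9) = 4; P(10) = 0 → root.
Roots: {4, 10}.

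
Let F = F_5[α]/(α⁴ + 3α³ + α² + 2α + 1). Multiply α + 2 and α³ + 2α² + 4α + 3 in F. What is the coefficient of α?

Multiply in F_5[α]: (α + 2)·(α³ + 2α² + 4α + 3) = α⁴ + 4α³ + 3α² + α + 1.
Reduce using α⁴ ≡ 2α³ + 4α² + 3α + 4 (mod α⁴ + 3α³ + α² + 2α + 1).
Reduced: α³ + 2α² + 4α.

4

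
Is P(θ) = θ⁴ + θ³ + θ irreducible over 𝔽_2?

Check for roots in 𝔽_2: P(0) = 0 → root; P(1) = 1.
P(0) = 0, so (θ) divides P(θ); P is reducible.

No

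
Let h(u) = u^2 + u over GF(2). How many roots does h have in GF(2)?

2

Evaluate at each of the 2 elements of GF(2):
h(0) = 0 → root; h(1) = 0 → root.
Roots: {0, 1}.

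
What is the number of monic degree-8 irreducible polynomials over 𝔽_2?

30

Gauss's count: N_{2}(8) = (1/8) Σ_{d|8} μ(8/d)·2^d.
Divisors of 8: 1, 2, 4, 8; μ(8/d) for each: 0, 0, -1, 1.
Σ = − 2^4 + 2^8 = 240.
N = 240/8 = 30.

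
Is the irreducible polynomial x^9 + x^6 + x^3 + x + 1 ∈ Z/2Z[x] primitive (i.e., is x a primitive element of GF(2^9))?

Write f(x) = x^9 + x^6 + x^3 + x + 1.
|GF(2^9)^×| = 2^9 − 1 = 511. Prime factorization: 511 = 7·73.
f is primitive ⇔ x has order 511 in GF(2)[x]/(f), i.e. x^(511/q) ≠ 1 for each prime q | 511.
x^(73) mod f = 1
x^(7) mod f = x^7.
Since x^(73) = 1, the order of x divides 73 < 511; not primitive.

No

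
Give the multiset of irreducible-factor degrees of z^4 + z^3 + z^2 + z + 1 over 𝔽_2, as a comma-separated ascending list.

4

Write f(z) = z^4 + z^3 + z^2 + z + 1.
Roots in 𝔽_2: f(0) = 1; f(1) = 1.
Complete factorization: f(z) = (z^4 + z^3 + z^2 + z + 1).
Factor degrees with multiplicity: 4 = 4.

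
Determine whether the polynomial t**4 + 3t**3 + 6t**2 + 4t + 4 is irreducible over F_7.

Write f(t) = t**4 + 3t**3 + 6t**2 + 4t + 4.
Check for roots in F_7: f(0) = 4; f(1) = 4; f(2) = 6; f(3) = 1; f(4) = 4; f(5) = 5; f(6) = 4.
No roots, so no linear factors.
Degree-2 irreducible divisors: test the 21 monic irreducibles of degree 2 over GF(7).
None of them divide f (all give nonzero remainder).
No irreducible factor of degree ≤ 2 exists, so f is irreducible over GF(7).

Yes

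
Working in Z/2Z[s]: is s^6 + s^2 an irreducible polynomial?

Write m(s) = s^6 + s^2.
Check for roots in Z/2Z: m(0) = 0 → root; m(1) = 0 → root.
m(0) = 0, so (s) divides m(s); m is reducible.

No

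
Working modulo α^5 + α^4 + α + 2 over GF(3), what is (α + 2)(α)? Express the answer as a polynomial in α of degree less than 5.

α^2 + 2α

Multiply in GF(3)[α]: (α + 2)·(α) = α^2 + 2α.
Reduced: α^2 + 2α.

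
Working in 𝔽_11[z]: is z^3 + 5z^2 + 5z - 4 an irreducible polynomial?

Write m(z) = z^3 + 5z^2 + 5z - 4.
Check each element of 𝔽_11 for a root: m(0)=7, m(1)=7, m(2)=1, m(3)=6, m(4)=6, m(5)=7, m(6)=4, m(7)=3, m(8)=10, m(9)=9, m(10)=6.
No roots. A degree-3 polynomial over a field with no linear factor is irreducible.

Yes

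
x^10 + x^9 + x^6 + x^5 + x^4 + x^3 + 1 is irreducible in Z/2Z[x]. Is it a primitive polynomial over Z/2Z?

Write f(x) = x^10 + x^9 + x^6 + x^5 + x^4 + x^3 + 1.
|GF(2^10)^×| = 2^10 − 1 = 1023. Prime factorization: 1023 = 3·11·31.
f is primitive ⇔ x has order 1023 in GF(2)[x]/(f), i.e. x^(1023/q) ≠ 1 for each prime q | 1023.
x^(341) mod f = x^9 + x^7 + x^6 + x^4 + x + 1.
x^(93) mod f = x^8 + x^7 + x^6 + x^5 + x^3 + 1.
x^(33) mod f = x^9 + x^8 + x^7 + x^5 + x^4 + x.
None equal 1, so x has full order 1023; f is primitive.

Yes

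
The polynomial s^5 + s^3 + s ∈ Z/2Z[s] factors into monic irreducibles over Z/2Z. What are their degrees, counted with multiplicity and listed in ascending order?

Write g(s) = s^5 + s^3 + s.
Roots in Z/2Z: g(0) = 0 → root; g(1) = 1.
Linear factors from roots: (s).
Complete factorization: g(s) = (s)·(s^2 + s + 1)^2.
Factor degrees with multiplicity: 1 + 2 + 2 = 5.

1, 2, 2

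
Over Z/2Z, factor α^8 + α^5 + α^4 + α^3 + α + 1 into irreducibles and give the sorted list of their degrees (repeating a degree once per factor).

1, 2, 2, 3

Write g(α) = α^8 + α^5 + α^4 + α^3 + α + 1.
Roots in Z/2Z: g(0) = 1; g(1) = 0 → root.
Linear factors from roots: (α + 1).
Complete factorization: g(α) = (α + 1)·(α^2 + α + 1)^2·(α^3 + α^2 + 1).
Factor degrees with multiplicity: 1 + 2 + 2 + 3 = 8.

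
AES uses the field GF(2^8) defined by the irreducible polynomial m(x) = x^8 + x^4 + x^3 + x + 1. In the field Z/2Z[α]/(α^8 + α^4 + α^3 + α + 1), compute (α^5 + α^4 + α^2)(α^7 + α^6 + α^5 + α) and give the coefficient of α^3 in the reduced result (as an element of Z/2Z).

1

Multiply in Z/2Z[α]: (α^5 + α^4 + α^2)·(α^7 + α^6 + α^5 + α) = α^12 + α^8 + α^7 + α^6 + α^5 + α^3.
Reduce using α^8 ≡ α^4 + α^3 + α + 1 (mod α^8 + α^4 + α^3 + α + 1).
Reduced: α^6 + α^4 + α^3.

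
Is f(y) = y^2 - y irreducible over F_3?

Check for roots in F_3: f(0) = 0 → root; f(1) = 0 → root; f(2) = 2.
f(0) = 0, so (y) divides f(y); f is reducible.

No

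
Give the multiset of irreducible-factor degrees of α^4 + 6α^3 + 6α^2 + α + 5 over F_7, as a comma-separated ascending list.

4

Write f(α) = α^4 + 6α^3 + 6α^2 + α + 5.
Complete factorization: f(α) = (α^4 + 6α^3 + 6α^2 + α + 5).
Factor degrees with multiplicity: 4 = 4.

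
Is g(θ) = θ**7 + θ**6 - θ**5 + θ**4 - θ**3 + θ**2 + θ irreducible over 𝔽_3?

No

Check for roots in 𝔽_3: g(0) = 0 → root; g(1) = 0 → root; g(2) = 0 → root.
g(0) = 0, so (θ) divides g(θ); g is reducible.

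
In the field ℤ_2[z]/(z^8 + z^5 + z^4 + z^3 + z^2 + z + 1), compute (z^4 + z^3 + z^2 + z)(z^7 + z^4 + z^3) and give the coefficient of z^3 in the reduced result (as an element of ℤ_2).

0

Multiply in ℤ_2[z]: (z^4 + z^3 + z^2 + z)·(z^7 + z^4 + z^3) = z^11 + z^10 + z^9 + z^4.
Reduce using z^8 ≡ z^5 + z^4 + z^3 + z^2 + z + 1 (mod z^8 + z^5 + z^4 + z^3 + z^2 + z + 1).
Reduced: z^6 + z^4 + z^2 + 1.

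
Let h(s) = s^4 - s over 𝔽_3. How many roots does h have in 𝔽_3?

Evaluate at each of the 3 elements of 𝔽_3:
h(0) = 0 → root; h(1) = 0 → root; h(2) = 2.
Roots: {0, 1}.

2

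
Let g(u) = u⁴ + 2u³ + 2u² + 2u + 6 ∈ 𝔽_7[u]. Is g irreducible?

Yes

Check for roots in 𝔽_7: g(0) = 6; g(1) = 6; g(2) = 1; g(3) = 4; g(4) = 3; g(5) = 3; g(6) = 5.
No roots, so no linear factors.
Degree-2 irreducible divisors: test the 21 monic irreducibles of degree 2 over GF(7).
None of them divide g (all give nonzero remainder).
No irreducible factor of degree ≤ 2 exists, so g is irreducible over GF(7).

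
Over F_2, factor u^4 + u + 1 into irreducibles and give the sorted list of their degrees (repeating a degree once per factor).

Write h(u) = u^4 + u + 1.
Roots in F_2: h(0) = 1; h(1) = 1.
Complete factorization: h(u) = (u^4 + u + 1).
Factor degrees with multiplicity: 4 = 4.

4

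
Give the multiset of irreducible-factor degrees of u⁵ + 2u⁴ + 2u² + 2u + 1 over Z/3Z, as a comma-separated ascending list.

5

Write g(u) = u⁵ + 2u⁴ + 2u² + 2u + 1.
Roots in Z/3Z: g(0) = 1; g(1) = 2; g(2) = 2.
Complete factorization: g(u) = (u⁵ + 2u⁴ + 2u² + 2u + 1).
Factor degrees with multiplicity: 5 = 5.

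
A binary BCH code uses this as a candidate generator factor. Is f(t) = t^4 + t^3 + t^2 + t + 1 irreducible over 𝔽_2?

Yes

Check for roots in 𝔽_2: f(0) = 1; f(1) = 1.
No roots, so no linear factors.
Monic irreducibles of degree 2 over GF(2): t^2 + t + 1.
None of them divide f (all give nonzero remainder).
No irreducible factor of degree ≤ 2 exists, so f is irreducible over GF(2).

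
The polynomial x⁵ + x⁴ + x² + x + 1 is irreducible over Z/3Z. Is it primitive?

Yes

Write f(x) = x⁵ + x⁴ + x² + x + 1.
|GF(3^5)^×| = 3^5 − 1 = 242. Prime factorization: 242 = 2·11^2.
f is primitive ⇔ x has order 242 in GF(3)[x]/(f), i.e. x^(242/q) ≠ 1 for each prime q | 242.
x^(121) mod f = 2.
x^(22) mod f = x⁴ + x³ + 2x² + 2x + 1.
None equal 1, so x has full order 242; f is primitive.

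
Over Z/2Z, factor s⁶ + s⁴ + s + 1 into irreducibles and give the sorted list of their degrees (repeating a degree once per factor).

Write f(s) = s⁶ + s⁴ + s + 1.
Roots in Z/2Z: f(0) = 1; f(1) = 0 → root.
Linear factors from roots: (s + 1).
Complete factorization: f(s) = (s + 1)·(s² + s + 1)·(s³ + s + 1).
Factor degrees with multiplicity: 1 + 2 + 3 = 6.

1, 2, 3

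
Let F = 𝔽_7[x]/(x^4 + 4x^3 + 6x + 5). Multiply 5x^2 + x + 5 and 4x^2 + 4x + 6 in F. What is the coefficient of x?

4

Multiply in 𝔽_7[x]: (5x^2 + x + 5)·(4x^2 + 4x + 6) = 6x^4 + 3x^3 + 5x^2 + 5x + 2.
Reduce using x^4 ≡ 3x^3 + x + 2 (mod x^4 + 4x^3 + 6x + 5).
Reduced: 5x^2 + 4x.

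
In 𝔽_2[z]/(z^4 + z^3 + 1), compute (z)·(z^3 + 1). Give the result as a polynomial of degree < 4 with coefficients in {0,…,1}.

z^3 + z + 1

Multiply in 𝔽_2[z]: (z)·(z^3 + 1) = z^4 + z.
Reduce using z^4 ≡ z^3 + 1 (mod z^4 + z^3 + 1).
Reduced: z^3 + z + 1.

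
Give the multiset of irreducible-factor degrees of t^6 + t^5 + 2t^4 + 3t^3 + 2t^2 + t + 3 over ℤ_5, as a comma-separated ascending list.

1, 2, 3

Write f(t) = t^6 + t^5 + 2t^4 + 3t^3 + 2t^2 + t + 3.
Roots in ℤ_5: f(0) = 3; f(1) = 3; f(2) = 0 → root; f(3) = 4; f(4) = 3.
Linear factors from roots: (t + 3).
Complete factorization: f(t) = (t + 3)·(t^2 + 4t + 1)·(t^3 + 4t^2 + t + 1).
Factor degrees with multiplicity: 1 + 2 + 3 = 6.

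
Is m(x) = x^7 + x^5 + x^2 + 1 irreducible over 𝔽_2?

Check for roots in 𝔽_2: m(0) = 1; m(1) = 0 → root.
m(1) = 0, so (x − 1) divides m(x); m is reducible.

No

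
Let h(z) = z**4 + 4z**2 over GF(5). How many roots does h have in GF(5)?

3

Evaluate at each of the 5 elements of GF(5):
h(0) = 0 → root; h(1) = 0 → root; h(2) = 2; h(3) = 2; h(4) = 0 → root.
Roots: {0, 1, 4}.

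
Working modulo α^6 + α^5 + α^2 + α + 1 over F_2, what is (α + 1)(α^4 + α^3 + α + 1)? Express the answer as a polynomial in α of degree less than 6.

α^5 + α^3 + α^2 + 1

Multiply in F_2[α]: (α + 1)·(α^4 + α^3 + α + 1) = α^5 + α^3 + α^2 + 1.
Reduced: α^5 + α^3 + α^2 + 1.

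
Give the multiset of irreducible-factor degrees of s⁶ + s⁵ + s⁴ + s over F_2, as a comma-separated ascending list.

1, 1, 1, 3

Write h(s) = s⁶ + s⁵ + s⁴ + s.
Roots in F_2: h(0) = 0 → root; h(1) = 0 → root.
Linear factors from roots: (s), (s + 1).
Complete factorization: h(s) = (s)·(s + 1)^2·(s³ + s² + 1).
Factor degrees with multiplicity: 1 + 1 + 1 + 3 = 6.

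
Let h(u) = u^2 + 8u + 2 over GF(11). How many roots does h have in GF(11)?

2

Evaluate at each of the 11 elements of GF(11):
h(0) = 2; h(1) = 0 → root; h(2) = 0 → root; h(3) = 2; h(4) = 6; h(5) = 1; h(6) = 9; h(7) = 8; h(8) = 9; h(9) = 1; h(10) = 6.
Roots: {1, 2}.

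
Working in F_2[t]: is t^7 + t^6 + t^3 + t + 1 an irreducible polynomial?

Yes

Write f(t) = t^7 + t^6 + t^3 + t + 1.
Check for roots in F_2: f(0) = 1; f(1) = 1.
No roots, so no linear factors.
Monic irreducibles of degree 2 over GF(2): t^2 + t + 1.
None of them divide f (all give nonzero remainder).
Monic irreducibles of degree 3 over GF(2): t^3 + t + 1, t^3 + t^2 + 1.
None of them divide f (all give nonzero remainder).
No irreducible factor of degree ≤ 3 exists, so f is irreducible over GF(2).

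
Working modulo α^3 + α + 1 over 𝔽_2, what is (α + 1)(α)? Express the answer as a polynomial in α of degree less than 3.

α^2 + α

Multiply in 𝔽_2[α]: (α + 1)·(α) = α^2 + α.
Reduced: α^2 + α.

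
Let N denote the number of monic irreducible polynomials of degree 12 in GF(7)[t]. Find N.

1153430600

Gauss's count: N_{7}(12) = (1/12) Σ_{d|12} μ(12/d)·7^d.
Divisors of 12: 1, 2, 3, 4, 6, 12; μ(12/d) for each: 0, 1, 0, -1, -1, 1.
Σ = 7^2 − 7^4 − 7^6 + 7^12 = 13841167200.
N = 13841167200/12 = 1153430600.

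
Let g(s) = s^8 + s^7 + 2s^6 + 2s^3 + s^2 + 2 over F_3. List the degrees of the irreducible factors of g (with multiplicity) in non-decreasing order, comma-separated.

1, 1, 1, 2, 3

Roots in F_3: g(0) = 2; g(1) = 0 → root; g(2) = 0 → root.
Linear factors from roots: (s + 2), (s + 1).
Complete factorization: g(s) = (s + 2)·(s + 1)^2·(s^2 + 1)·(s^3 + 2s + 1).
Factor degrees with multiplicity: 1 + 1 + 1 + 2 + 3 = 8.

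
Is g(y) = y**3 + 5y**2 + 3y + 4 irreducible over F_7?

Yes

Check for roots in F_7: g(0) = 4; g(1) = 6; g(2) = 3; g(3) = 1; g(4) = 6; g(5) = 3; g(6) = 5.
No roots. A degree-3 polynomial over a field with no linear factor is irreducible.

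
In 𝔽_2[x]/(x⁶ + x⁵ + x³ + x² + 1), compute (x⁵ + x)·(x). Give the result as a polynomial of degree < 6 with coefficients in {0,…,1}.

x^5 + x^3 + 1

Multiply in 𝔽_2[x]: (x⁵ + x)·(x) = x⁶ + x².
Reduce using x⁶ ≡ x⁵ + x³ + x² + 1 (mod x⁶ + x⁵ + x³ + x² + 1).
Reduced: x⁵ + x³ + 1.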